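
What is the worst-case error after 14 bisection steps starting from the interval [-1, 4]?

Bisection error bound: |error| ≤ (b-a)/2^n
|error| ≤ (4 - (-1))/2^14 = 5/2^14
|error| ≤ 0.0003051758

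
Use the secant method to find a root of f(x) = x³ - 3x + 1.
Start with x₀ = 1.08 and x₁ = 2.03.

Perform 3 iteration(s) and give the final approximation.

f(x) = x³ - 3x + 1
x₀ = 1.08, x₁ = 2.03

Secant formula: x_{n+1} = x_n - f(x_n)(x_n - x_{n-1})/(f(x_n) - f(x_{n-1}))

Iteration 1:
  f(1.080000) = -0.980288
  f(2.030000) = 3.275427
  x_2 = 2.030000 - 3.275427×(2.030000 - 1.080000)/(3.275427 - (-0.980288))
       = 1.298829
Iteration 2:
  f(2.030000) = 3.275427
  f(1.298829) = -0.705419
  x_3 = 1.298829 - (-0.705419)×(1.298829 - 2.030000)/(-0.705419 - 3.275427)
       = 1.428395
Iteration 3:
  f(1.298829) = -0.705419
  f(1.428395) = -0.370814
  x_4 = 1.428395 - (-0.370814)×(1.428395 - 1.298829)/(-0.370814 - (-0.705419))
       = 1.571981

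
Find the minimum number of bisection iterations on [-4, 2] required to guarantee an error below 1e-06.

We need (b-a)/2^n ≤ 1e-06
(2 - (-4))/2^n ≤ 1e-06
6/2^n ≤ 1e-06
2^n ≥ 6000000
n ≥ log₂(6000000) = 22.52
n ≥ 23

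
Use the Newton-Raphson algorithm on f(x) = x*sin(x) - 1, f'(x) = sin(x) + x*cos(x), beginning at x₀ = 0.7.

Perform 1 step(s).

f(x) = x*sin(x) - 1
f'(x) = sin(x) + x*cos(x)
x₀ = 0.7

Newton-Raphson formula: x_{n+1} = x_n - f(x_n)/f'(x_n)

Iteration 1:
  f(0.700000) = -0.549048
  f'(0.700000) = 1.179607
  x_1 = 0.700000 - (-0.549048)/1.179607 = 1.165450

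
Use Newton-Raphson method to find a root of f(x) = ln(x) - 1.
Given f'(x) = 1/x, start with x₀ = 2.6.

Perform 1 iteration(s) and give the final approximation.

f(x) = ln(x) - 1
f'(x) = 1/x
x₀ = 2.6

Newton-Raphson formula: x_{n+1} = x_n - f(x_n)/f'(x_n)

Iteration 1:
  f(2.600000) = -0.044489
  f'(2.600000) = 0.384615
  x_1 = 2.600000 - (-0.044489)/0.384615 = 2.715670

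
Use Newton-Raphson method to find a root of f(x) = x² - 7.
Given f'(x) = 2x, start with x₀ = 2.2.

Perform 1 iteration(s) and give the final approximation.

f(x) = x² - 7
f'(x) = 2x
x₀ = 2.2

Newton-Raphson formula: x_{n+1} = x_n - f(x_n)/f'(x_n)

Iteration 1:
  f(2.200000) = -2.160000
  f'(2.200000) = 4.400000
  x_1 = 2.200000 - (-2.160000)/4.400000 = 2.690909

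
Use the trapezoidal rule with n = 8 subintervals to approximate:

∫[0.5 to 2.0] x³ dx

f(x) = x³
a = 0.5, b = 2.0, n = 8
h = (b - a)/n = 0.187500

Trapezoidal rule: (h/2)[f(x₀) + 2f(x₁) + 2f(x₂) + ... + f(xₙ)]

x_0 = 0.5000, f(x_0) = 0.125000, coefficient = 1
x_1 = 0.6875, f(x_1) = 0.324951, coefficient = 2
x_2 = 0.8750, f(x_2) = 0.669922, coefficient = 2
x_3 = 1.0625, f(x_3) = 1.199463, coefficient = 2
x_4 = 1.2500, f(x_4) = 1.953125, coefficient = 2
x_5 = 1.4375, f(x_5) = 2.970459, coefficient = 2
x_6 = 1.6250, f(x_6) = 4.291016, coefficient = 2
x_7 = 1.8125, f(x_7) = 5.954346, coefficient = 2
x_8 = 2.0000, f(x_8) = 8.000000, coefficient = 1

I ≈ (0.187500/2) × 42.851562 = 4.017334
Exact value: 3.984375
Error: 0.032959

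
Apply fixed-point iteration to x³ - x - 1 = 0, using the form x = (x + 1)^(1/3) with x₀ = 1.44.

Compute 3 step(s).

Equation: x³ - x - 1 = 0
Fixed-point form: x = (x + 1)^(1/3)
x₀ = 1.44

x_1 = g(1.440000) = 1.346263
x_2 = g(1.346263) = 1.328798
x_3 = g(1.328798) = 1.325492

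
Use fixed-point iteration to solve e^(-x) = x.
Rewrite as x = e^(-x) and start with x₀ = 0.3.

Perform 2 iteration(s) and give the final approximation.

Equation: e^(-x) = x
Fixed-point form: x = e^(-x)
x₀ = 0.3

x_1 = g(0.300000) = 0.740818
x_2 = g(0.740818) = 0.476724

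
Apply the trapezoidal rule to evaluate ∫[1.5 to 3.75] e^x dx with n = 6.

f(x) = e^x
a = 1.5, b = 3.75, n = 6
h = (b - a)/n = 0.375000

Trapezoidal rule: (h/2)[f(x₀) + 2f(x₁) + 2f(x₂) + ... + f(xₙ)]

x_0 = 1.5000, f(x_0) = 4.481689, coefficient = 1
x_1 = 1.8750, f(x_1) = 6.520819, coefficient = 2
x_2 = 2.2500, f(x_2) = 9.487736, coefficient = 2
x_3 = 2.6250, f(x_3) = 13.804574, coefficient = 2
x_4 = 3.0000, f(x_4) = 20.085537, coefficient = 2
x_5 = 3.3750, f(x_5) = 29.224284, coefficient = 2
x_6 = 3.7500, f(x_6) = 42.521082, coefficient = 1

I ≈ (0.375000/2) × 205.248671 = 38.484126
Exact value: 38.039393
Error: 0.444733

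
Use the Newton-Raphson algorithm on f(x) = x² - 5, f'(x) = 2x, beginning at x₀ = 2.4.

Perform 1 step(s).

f(x) = x² - 5
f'(x) = 2x
x₀ = 2.4

Newton-Raphson formula: x_{n+1} = x_n - f(x_n)/f'(x_n)

Iteration 1:
  f(2.400000) = 0.760000
  f'(2.400000) = 4.800000
  x_1 = 2.400000 - 0.760000/4.800000 = 2.241667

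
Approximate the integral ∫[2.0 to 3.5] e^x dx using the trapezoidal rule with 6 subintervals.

f(x) = e^x
a = 2.0, b = 3.5, n = 6
h = (b - a)/n = 0.250000

Trapezoidal rule: (h/2)[f(x₀) + 2f(x₁) + 2f(x₂) + ... + f(xₙ)]

x_0 = 2.0000, f(x_0) = 7.389056, coefficient = 1
x_1 = 2.2500, f(x_1) = 9.487736, coefficient = 2
x_2 = 2.5000, f(x_2) = 12.182494, coefficient = 2
x_3 = 2.7500, f(x_3) = 15.642632, coefficient = 2
x_4 = 3.0000, f(x_4) = 20.085537, coefficient = 2
x_5 = 3.2500, f(x_5) = 25.790340, coefficient = 2
x_6 = 3.5000, f(x_6) = 33.115452, coefficient = 1

I ≈ (0.250000/2) × 206.881985 = 25.860248
Exact value: 25.726396
Error: 0.133852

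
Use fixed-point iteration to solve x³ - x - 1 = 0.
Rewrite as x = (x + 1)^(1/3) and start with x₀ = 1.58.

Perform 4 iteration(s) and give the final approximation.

Equation: x³ - x - 1 = 0
Fixed-point form: x = (x + 1)^(1/3)
x₀ = 1.58

x_1 = g(1.580000) = 1.371534
x_2 = g(1.371534) = 1.333551
x_3 = g(1.333551) = 1.326394
x_4 = g(1.326394) = 1.325036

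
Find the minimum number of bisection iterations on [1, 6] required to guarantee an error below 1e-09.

We need (b-a)/2^n ≤ 1e-09
(6 - 1)/2^n ≤ 1e-09
5/2^n ≤ 1e-09
2^n ≥ 5000000000
n ≥ log₂(5000000000) = 32.22
n ≥ 33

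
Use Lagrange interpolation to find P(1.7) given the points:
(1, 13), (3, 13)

Lagrange interpolation formula:
P(x) = Σ yᵢ × Lᵢ(x)
where Lᵢ(x) = Π_{j≠i} (x - xⱼ)/(xᵢ - xⱼ)

L_0(1.7) = (1.7 - 3)/(1 - 3) = 0.650000
L_1(1.7) = (1.7 - 1)/(3 - 1) = 0.350000

P(1.7) = 13×L_0(1.7) + 13×L_1(1.7)
P(1.7) = 13.000000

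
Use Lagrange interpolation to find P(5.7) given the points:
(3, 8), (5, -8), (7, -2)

Lagrange interpolation formula:
P(x) = Σ yᵢ × Lᵢ(x)
where Lᵢ(x) = Π_{j≠i} (x - xⱼ)/(xᵢ - xⱼ)

L_0(5.7) = (5.7 - 5)/(3 - 5) × (5.7 - 7)/(3 - 7) = -0.113750
L_1(5.7) = (5.7 - 3)/(5 - 3) × (5.7 - 7)/(5 - 7) = 0.877500
L_2(5.7) = (5.7 - 3)/(7 - 3) × (5.7 - 5)/(7 - 5) = 0.236250

P(5.7) = 8×L_0(5.7) + (-8)×L_1(5.7) + (-2)×L_2(5.7)
P(5.7) = -8.402500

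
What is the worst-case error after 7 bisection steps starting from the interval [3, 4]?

Bisection error bound: |error| ≤ (b-a)/2^n
|error| ≤ (4 - 3)/2^7 = 1/2^7
|error| ≤ 0.0078125000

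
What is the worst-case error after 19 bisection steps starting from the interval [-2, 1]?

Bisection error bound: |error| ≤ (b-a)/2^n
|error| ≤ (1 - (-2))/2^19 = 3/2^19
|error| ≤ 0.0000057220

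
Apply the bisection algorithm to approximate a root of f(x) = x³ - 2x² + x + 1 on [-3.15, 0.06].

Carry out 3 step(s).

f(x) = x³ - 2x² + x + 1
Initial interval: [-3.15, 0.06]

Iteration 1:
  c_1 = (-3.150000 + 0.060000)/2 = -1.545000
  f(c_1) = f(-1.545000) = -9.007004
  f(a) × f(c) ≥ 0, new interval: [-1.545000, 0.060000]
Iteration 2:
  c_2 = (-1.545000 + 0.060000)/2 = -0.742500
  f(c_2) = f(-0.742500) = -1.254457
  f(a) × f(c) ≥ 0, new interval: [-0.742500, 0.060000]
Iteration 3:
  c_3 = (-0.742500 + 0.060000)/2 = -0.341250
  f(c_3) = f(-0.341250) = 0.386108
  f(a) × f(c) < 0, new interval: [-0.742500, -0.341250]

After 3 iteration(s), the approximation is c_3 = -0.341250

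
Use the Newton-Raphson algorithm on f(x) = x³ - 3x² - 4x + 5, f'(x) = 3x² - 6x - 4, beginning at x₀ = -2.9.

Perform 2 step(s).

f(x) = x³ - 3x² - 4x + 5
f'(x) = 3x² - 6x - 4
x₀ = -2.9

Newton-Raphson formula: x_{n+1} = x_n - f(x_n)/f'(x_n)

Iteration 1:
  f(-2.900000) = -33.019000
  f'(-2.900000) = 38.630000
  x_1 = -2.900000 - (-33.019000)/38.630000 = -2.045250
Iteration 2:
  f(-2.045250) = -7.923517
  f'(-2.045250) = 20.820639
  x_2 = -2.045250 - (-7.923517)/20.820639 = -1.664689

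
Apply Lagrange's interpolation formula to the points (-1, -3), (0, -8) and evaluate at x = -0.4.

Lagrange interpolation formula:
P(x) = Σ yᵢ × Lᵢ(x)
where Lᵢ(x) = Π_{j≠i} (x - xⱼ)/(xᵢ - xⱼ)

L_0(-0.4) = (-0.4 - 0)/(-1 - 0) = 0.400000
L_1(-0.4) = (-0.4 - (-1))/(0 - (-1)) = 0.600000

P(-0.4) = (-3)×L_0(-0.4) + (-8)×L_1(-0.4)
P(-0.4) = -6.000000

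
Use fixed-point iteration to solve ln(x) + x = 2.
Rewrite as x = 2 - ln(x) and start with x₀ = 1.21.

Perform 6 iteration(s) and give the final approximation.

Equation: ln(x) + x = 2
Fixed-point form: x = 2 - ln(x)
x₀ = 1.21

x_1 = g(1.210000) = 1.809380
x_2 = g(1.809380) = 1.407016
x_3 = g(1.407016) = 1.658529
x_4 = g(1.658529) = 1.494069
x_5 = g(1.494069) = 1.598497
x_6 = g(1.598497) = 1.530936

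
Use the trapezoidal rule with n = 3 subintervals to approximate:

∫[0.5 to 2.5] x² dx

f(x) = x²
a = 0.5, b = 2.5, n = 3
h = (b - a)/n = 0.666667

Trapezoidal rule: (h/2)[f(x₀) + 2f(x₁) + 2f(x₂) + ... + f(xₙ)]

x_0 = 0.5000, f(x_0) = 0.250000, coefficient = 1
x_1 = 1.1667, f(x_1) = 1.361111, coefficient = 2
x_2 = 1.8333, f(x_2) = 3.361111, coefficient = 2
x_3 = 2.5000, f(x_3) = 6.250000, coefficient = 1

I ≈ (0.666667/2) × 15.944444 = 5.314815
Exact value: 5.166667
Error: 0.148148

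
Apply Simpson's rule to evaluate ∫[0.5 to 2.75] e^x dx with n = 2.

f(x) = e^x
a = 0.5, b = 2.75, n = 2
h = (b - a)/n = 1.125000

Simpson's rule: (h/3)[f(x₀) + 4f(x₁) + 2f(x₂) + ... + f(xₙ)]

x_0 = 0.5000, f(x_0) = 1.648721, coefficient = 1
x_1 = 1.6250, f(x_1) = 5.078419, coefficient = 4
x_2 = 2.7500, f(x_2) = 15.642632, coefficient = 1

I ≈ (1.125000/3) × 37.605029 = 14.101886
Exact value: 13.993911
Error: 0.107975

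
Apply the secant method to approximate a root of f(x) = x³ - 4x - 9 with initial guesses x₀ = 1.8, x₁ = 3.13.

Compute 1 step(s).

f(x) = x³ - 4x - 9
x₀ = 1.8, x₁ = 3.13

Secant formula: x_{n+1} = x_n - f(x_n)(x_n - x_{n-1})/(f(x_n) - f(x_{n-1}))

Iteration 1:
  f(1.800000) = -10.368000
  f(3.130000) = 9.144297
  x_2 = 3.130000 - 9.144297×(3.130000 - 1.800000)/(9.144297 - (-10.368000))
       = 2.506705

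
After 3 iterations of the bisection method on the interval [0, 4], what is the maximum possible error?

Bisection error bound: |error| ≤ (b-a)/2^n
|error| ≤ (4 - 0)/2^3 = 4/2^3
|error| ≤ 0.5000000000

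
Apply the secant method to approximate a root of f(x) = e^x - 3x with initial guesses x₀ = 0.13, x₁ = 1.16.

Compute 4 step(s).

f(x) = e^x - 3x
x₀ = 0.13, x₁ = 1.16

Secant formula: x_{n+1} = x_n - f(x_n)(x_n - x_{n-1})/(f(x_n) - f(x_{n-1}))

Iteration 1:
  f(0.130000) = 0.748828
  f(1.160000) = -0.290067
  x_2 = 1.160000 - (-0.290067)×(1.160000 - 0.130000)/(-0.290067 - 0.748828)
       = 0.872417
Iteration 2:
  f(1.160000) = -0.290067
  f(0.872417) = -0.224564
  x_3 = 0.872417 - (-0.224564)×(0.872417 - 1.160000)/(-0.224564 - (-0.290067))
       = -0.113507
Iteration 3:
  f(0.872417) = -0.224564
  f(-0.113507) = 1.233219
  x_4 = -0.113507 - 1.233219×(-0.113507 - 0.872417)/(1.233219 - (-0.224564))
       = 0.720540
Iteration 4:
  f(-0.113507) = 1.233219
  f(0.720540) = -0.106077
  x_5 = 0.720540 - (-0.106077)×(0.720540 - (-0.113507))/(-0.106077 - 1.233219)
       = 0.654481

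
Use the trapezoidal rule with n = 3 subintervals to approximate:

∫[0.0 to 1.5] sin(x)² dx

f(x) = sin(x)²
a = 0.0, b = 1.5, n = 3
h = (b - a)/n = 0.500000

Trapezoidal rule: (h/2)[f(x₀) + 2f(x₁) + 2f(x₂) + ... + f(xₙ)]

x_0 = 0.0000, f(x_0) = 0.000000, coefficient = 1
x_1 = 0.5000, f(x_1) = 0.229849, coefficient = 2
x_2 = 1.0000, f(x_2) = 0.708073, coefficient = 2
x_3 = 1.5000, f(x_3) = 0.994996, coefficient = 1

I ≈ (0.500000/2) × 2.870841 = 0.717710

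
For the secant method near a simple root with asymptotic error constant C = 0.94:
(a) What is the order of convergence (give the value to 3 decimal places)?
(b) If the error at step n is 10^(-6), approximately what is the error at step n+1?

(a) Secant method has superlinear convergence with order φ = (1+√5)/2 ≈ 1.618.
    This means |e_{n+1}| ≈ C|e_n|^1.618.

(b) With |e_n| = 10^(-6) and C = 0.94:
    |e_{n+1}| ≈ 0.94 × (10^(-6))^1.618 = 0.94 × 10^(-9.71)

(a) ≈ 1.618 (golden ratio); (b) |e_{n+1}| ≈ 1.840e-10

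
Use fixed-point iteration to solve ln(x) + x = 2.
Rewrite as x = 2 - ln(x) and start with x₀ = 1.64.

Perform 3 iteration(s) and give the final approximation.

Equation: ln(x) + x = 2
Fixed-point form: x = 2 - ln(x)
x₀ = 1.64

x_1 = g(1.640000) = 1.505304
x_2 = g(1.505304) = 1.591005
x_3 = g(1.591005) = 1.535634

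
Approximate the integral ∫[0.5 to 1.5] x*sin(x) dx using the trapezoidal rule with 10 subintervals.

f(x) = x*sin(x)
a = 0.5, b = 1.5, n = 10
h = (b - a)/n = 0.100000

Trapezoidal rule: (h/2)[f(x₀) + 2f(x₁) + 2f(x₂) + ... + f(xₙ)]

x_0 = 0.5000, f(x_0) = 0.239713, coefficient = 1
x_1 = 0.6000, f(x_1) = 0.338785, coefficient = 2
x_2 = 0.7000, f(x_2) = 0.450952, coefficient = 2
x_3 = 0.8000, f(x_3) = 0.573885, coefficient = 2
x_4 = 0.9000, f(x_4) = 0.704994, coefficient = 2
x_5 = 1.0000, f(x_5) = 0.841471, coefficient = 2
x_6 = 1.1000, f(x_6) = 0.980328, coefficient = 2
x_7 = 1.2000, f(x_7) = 1.118447, coefficient = 2
x_8 = 1.3000, f(x_8) = 1.252626, coefficient = 2
x_9 = 1.4000, f(x_9) = 1.379630, coefficient = 2
x_10 = 1.5000, f(x_10) = 1.496242, coefficient = 1

I ≈ (0.100000/2) × 17.018192 = 0.850910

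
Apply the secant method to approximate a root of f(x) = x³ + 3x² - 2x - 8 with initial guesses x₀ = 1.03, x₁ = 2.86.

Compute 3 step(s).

f(x) = x³ + 3x² - 2x - 8
x₀ = 1.03, x₁ = 2.86

Secant formula: x_{n+1} = x_n - f(x_n)(x_n - x_{n-1})/(f(x_n) - f(x_{n-1}))

Iteration 1:
  f(1.030000) = -5.784573
  f(2.860000) = 34.212456
  x_2 = 2.860000 - 34.212456×(2.860000 - 1.030000)/(34.212456 - (-5.784573))
       = 1.294664
Iteration 2:
  f(2.860000) = 34.212456
  f(1.294664) = -3.390807
  x_3 = 1.294664 - (-3.390807)×(1.294664 - 2.860000)/(-3.390807 - 34.212456)
       = 1.435815
Iteration 3:
  f(1.294664) = -3.390807
  f(1.435815) = -1.726907
  x_4 = 1.435815 - (-1.726907)×(1.435815 - 1.294664)/(-1.726907 - (-3.390807))
       = 1.582312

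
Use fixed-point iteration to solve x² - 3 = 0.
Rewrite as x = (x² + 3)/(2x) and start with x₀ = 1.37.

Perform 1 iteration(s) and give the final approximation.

Equation: x² - 3 = 0
Fixed-point form: x = (x² + 3)/(2x)
x₀ = 1.37

x_1 = g(1.370000) = 1.779891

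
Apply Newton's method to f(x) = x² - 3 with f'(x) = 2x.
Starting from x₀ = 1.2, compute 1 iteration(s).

f(x) = x² - 3
f'(x) = 2x
x₀ = 1.2

Newton-Raphson formula: x_{n+1} = x_n - f(x_n)/f'(x_n)

Iteration 1:
  f(1.200000) = -1.560000
  f'(1.200000) = 2.400000
  x_1 = 1.200000 - (-1.560000)/2.400000 = 1.850000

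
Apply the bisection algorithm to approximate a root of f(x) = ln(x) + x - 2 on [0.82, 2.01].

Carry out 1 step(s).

f(x) = ln(x) + x - 2
Initial interval: [0.82, 2.01]

Iteration 1:
  c_1 = (0.820000 + 2.010000)/2 = 1.415000
  f(c_1) = f(1.415000) = -0.237870
  f(a) × f(c) ≥ 0, new interval: [1.415000, 2.010000]

After 1 iteration(s), the approximation is c_1 = 1.415000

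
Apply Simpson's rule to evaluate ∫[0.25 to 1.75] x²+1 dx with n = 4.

f(x) = x²+1
a = 0.25, b = 1.75, n = 4
h = (b - a)/n = 0.375000

Simpson's rule: (h/3)[f(x₀) + 4f(x₁) + 2f(x₂) + ... + f(xₙ)]

x_0 = 0.2500, f(x_0) = 1.062500, coefficient = 1
x_1 = 0.6250, f(x_1) = 1.390625, coefficient = 4
x_2 = 1.0000, f(x_2) = 2.000000, coefficient = 2
x_3 = 1.3750, f(x_3) = 2.890625, coefficient = 4
x_4 = 1.7500, f(x_4) = 4.062500, coefficient = 1

I ≈ (0.375000/3) × 26.250000 = 3.281250
Exact value: 3.281250
Error: 0.000000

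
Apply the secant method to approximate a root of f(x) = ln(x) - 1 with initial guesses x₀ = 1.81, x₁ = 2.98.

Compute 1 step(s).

f(x) = ln(x) - 1
x₀ = 1.81, x₁ = 2.98

Secant formula: x_{n+1} = x_n - f(x_n)(x_n - x_{n-1})/(f(x_n) - f(x_{n-1}))

Iteration 1:
  f(1.810000) = -0.406673
  f(2.980000) = 0.091923
  x_2 = 2.980000 - 0.091923×(2.980000 - 1.810000)/(0.091923 - (-0.406673))
       = 2.764294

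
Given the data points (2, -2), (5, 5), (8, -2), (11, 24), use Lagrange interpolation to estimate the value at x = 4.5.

Lagrange interpolation formula:
P(x) = Σ yᵢ × Lᵢ(x)
where Lᵢ(x) = Π_{j≠i} (x - xⱼ)/(xᵢ - xⱼ)

L_0(4.5) = (4.5 - 5)/(2 - 5) × (4.5 - 8)/(2 - 8) × (4.5 - 11)/(2 - 11) = 0.070216
L_1(4.5) = (4.5 - 2)/(5 - 2) × (4.5 - 8)/(5 - 8) × (4.5 - 11)/(5 - 11) = 1.053241
L_2(4.5) = (4.5 - 2)/(8 - 2) × (4.5 - 5)/(8 - 5) × (4.5 - 11)/(8 - 11) = -0.150463
L_3(4.5) = (4.5 - 2)/(11 - 2) × (4.5 - 5)/(11 - 5) × (4.5 - 8)/(11 - 8) = 0.027006

P(4.5) = (-2)×L_0(4.5) + 5×L_1(4.5) + (-2)×L_2(4.5) + 24×L_3(4.5)
P(4.5) = 6.074846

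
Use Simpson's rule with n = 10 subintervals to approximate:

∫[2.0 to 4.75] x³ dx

f(x) = x³
a = 2.0, b = 4.75, n = 10
h = (b - a)/n = 0.275000

Simpson's rule: (h/3)[f(x₀) + 4f(x₁) + 2f(x₂) + ... + f(xₙ)]

x_0 = 2.0000, f(x_0) = 8.000000, coefficient = 1
x_1 = 2.2750, f(x_1) = 11.774547, coefficient = 4
x_2 = 2.5500, f(x_2) = 16.581375, coefficient = 2
x_3 = 2.8250, f(x_3) = 22.545266, coefficient = 4
x_4 = 3.1000, f(x_4) = 29.791000, coefficient = 2
x_5 = 3.3750, f(x_5) = 38.443359, coefficient = 4
x_6 = 3.6500, f(x_6) = 48.627125, coefficient = 2
x_7 = 3.9250, f(x_7) = 60.467078, coefficient = 4
x_8 = 4.2000, f(x_8) = 74.088000, coefficient = 2
x_9 = 4.4750, f(x_9) = 89.614672, coefficient = 4
x_10 = 4.7500, f(x_10) = 107.171875, coefficient = 1

I ≈ (0.275000/3) × 1344.726562 = 123.266602
Exact value: 123.266602
Error: 0.000000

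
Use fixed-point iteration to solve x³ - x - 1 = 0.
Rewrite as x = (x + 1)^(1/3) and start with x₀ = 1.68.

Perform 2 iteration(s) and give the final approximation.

Equation: x³ - x - 1 = 0
Fixed-point form: x = (x + 1)^(1/3)
x₀ = 1.68

x_1 = g(1.680000) = 1.389030
x_2 = g(1.389030) = 1.336823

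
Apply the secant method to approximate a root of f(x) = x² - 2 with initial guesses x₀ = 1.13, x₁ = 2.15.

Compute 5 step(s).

f(x) = x² - 2
x₀ = 1.13, x₁ = 2.15

Secant formula: x_{n+1} = x_n - f(x_n)(x_n - x_{n-1})/(f(x_n) - f(x_{n-1}))

Iteration 1:
  f(1.130000) = -0.723100
  f(2.150000) = 2.622500
  x_2 = 2.150000 - 2.622500×(2.150000 - 1.130000)/(2.622500 - (-0.723100))
       = 1.350457
Iteration 2:
  f(2.150000) = 2.622500
  f(1.350457) = -0.176265
  x_3 = 1.350457 - (-0.176265)×(1.350457 - 2.150000)/(-0.176265 - 2.622500)
       = 1.400812
Iteration 3:
  f(1.350457) = -0.176265
  f(1.400812) = -0.037725
  x_4 = 1.400812 - (-0.037725)×(1.400812 - 1.350457)/(-0.037725 - (-0.176265))
       = 1.414524
Iteration 4:
  f(1.400812) = -0.037725
  f(1.414524) = 0.000878
  x_5 = 1.414524 - 0.000878×(1.414524 - 1.400812)/(0.000878 - (-0.037725))
       = 1.414212
Iteration 5:
  f(1.414524) = 0.000878
  f(1.414212) = -0.000004
  x_6 = 1.414212 - (-0.000004)×(1.414212 - 1.414524)/(-0.000004 - 0.000878)
       = 1.414214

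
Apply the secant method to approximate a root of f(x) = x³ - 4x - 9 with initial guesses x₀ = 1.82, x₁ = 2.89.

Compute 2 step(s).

f(x) = x³ - 4x - 9
x₀ = 1.82, x₁ = 2.89

Secant formula: x_{n+1} = x_n - f(x_n)(x_n - x_{n-1})/(f(x_n) - f(x_{n-1}))

Iteration 1:
  f(1.820000) = -10.251432
  f(2.890000) = 3.577569
  x_2 = 2.890000 - 3.577569×(2.890000 - 1.820000)/(3.577569 - (-10.251432))
       = 2.613191
Iteration 2:
  f(2.890000) = 3.577569
  f(2.613191) = -1.607899
  x_3 = 2.613191 - (-1.607899)×(2.613191 - 2.890000)/(-1.607899 - 3.577569)
       = 2.699023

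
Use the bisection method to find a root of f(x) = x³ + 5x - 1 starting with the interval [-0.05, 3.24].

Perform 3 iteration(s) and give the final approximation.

f(x) = x³ + 5x - 1
Initial interval: [-0.05, 3.24]

Iteration 1:
  c_1 = (-0.050000 + 3.240000)/2 = 1.595000
  f(c_1) = f(1.595000) = 11.032720
  f(a) × f(c) < 0, new interval: [-0.050000, 1.595000]
Iteration 2:
  c_2 = (-0.050000 + 1.595000)/2 = 0.772500
  f(c_2) = f(0.772500) = 3.323494
  f(a) × f(c) < 0, new interval: [-0.050000, 0.772500]
Iteration 3:
  c_3 = (-0.050000 + 0.772500)/2 = 0.361250
  f(c_3) = f(0.361250) = 0.853394
  f(a) × f(c) < 0, new interval: [-0.050000, 0.361250]

After 3 iteration(s), the approximation is c_3 = 0.361250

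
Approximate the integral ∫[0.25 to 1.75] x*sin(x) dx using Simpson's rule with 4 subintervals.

f(x) = x*sin(x)
a = 0.25, b = 1.75, n = 4
h = (b - a)/n = 0.375000

Simpson's rule: (h/3)[f(x₀) + 4f(x₁) + 2f(x₂) + ... + f(xₙ)]

x_0 = 0.2500, f(x_0) = 0.061851, coefficient = 1
x_1 = 0.6250, f(x_1) = 0.365686, coefficient = 4
x_2 = 1.0000, f(x_2) = 0.841471, coefficient = 2
x_3 = 1.3750, f(x_3) = 1.348728, coefficient = 4
x_4 = 1.7500, f(x_4) = 1.721975, coefficient = 1

I ≈ (0.375000/3) × 10.324423 = 1.290553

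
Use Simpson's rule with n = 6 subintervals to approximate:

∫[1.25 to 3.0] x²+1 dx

f(x) = x²+1
a = 1.25, b = 3.0, n = 6
h = (b - a)/n = 0.291667

Simpson's rule: (h/3)[f(x₀) + 4f(x₁) + 2f(x₂) + ... + f(xₙ)]

x_0 = 1.2500, f(x_0) = 2.562500, coefficient = 1
x_1 = 1.5417, f(x_1) = 3.376736, coefficient = 4
x_2 = 1.8333, f(x_2) = 4.361111, coefficient = 2
x_3 = 2.1250, f(x_3) = 5.515625, coefficient = 4
x_4 = 2.4167, f(x_4) = 6.840278, coefficient = 2
x_5 = 2.7083, f(x_5) = 8.335069, coefficient = 4
x_6 = 3.0000, f(x_6) = 10.000000, coefficient = 1

I ≈ (0.291667/3) × 103.875000 = 10.098958
Exact value: 10.098958
Error: 0.000000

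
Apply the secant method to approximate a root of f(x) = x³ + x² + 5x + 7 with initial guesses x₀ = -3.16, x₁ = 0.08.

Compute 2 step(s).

f(x) = x³ + x² + 5x + 7
x₀ = -3.16, x₁ = 0.08

Secant formula: x_{n+1} = x_n - f(x_n)(x_n - x_{n-1})/(f(x_n) - f(x_{n-1}))

Iteration 1:
  f(-3.160000) = -30.368896
  f(0.080000) = 7.406912
  x_2 = 0.080000 - 7.406912×(0.080000 - (-3.160000))/(7.406912 - (-30.368896))
       = -0.555285
Iteration 2:
  f(0.080000) = 7.406912
  f(-0.555285) = 4.360700
  x_3 = -0.555285 - 4.360700×(-0.555285 - 0.080000)/(4.360700 - 7.406912)
       = -1.464705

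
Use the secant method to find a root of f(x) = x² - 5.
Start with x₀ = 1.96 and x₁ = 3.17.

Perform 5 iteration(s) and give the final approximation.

f(x) = x² - 5
x₀ = 1.96, x₁ = 3.17

Secant formula: x_{n+1} = x_n - f(x_n)(x_n - x_{n-1})/(f(x_n) - f(x_{n-1}))

Iteration 1:
  f(1.960000) = -1.158400
  f(3.170000) = 5.048900
  x_2 = 3.170000 - 5.048900×(3.170000 - 1.960000)/(5.048900 - (-1.158400))
       = 2.185809
Iteration 2:
  f(3.170000) = 5.048900
  f(2.185809) = -0.222239
  x_3 = 2.185809 - (-0.222239)×(2.185809 - 3.170000)/(-0.222239 - 5.048900)
       = 2.227304
Iteration 3:
  f(2.185809) = -0.222239
  f(2.227304) = -0.039117
  x_4 = 2.227304 - (-0.039117)×(2.227304 - 2.185809)/(-0.039117 - (-0.222239))
       = 2.236168
Iteration 4:
  f(2.227304) = -0.039117
  f(2.236168) = 0.000446
  x_5 = 2.236168 - 0.000446×(2.236168 - 2.227304)/(0.000446 - (-0.039117))
       = 2.236068
Iteration 5:
  f(2.236168) = 0.000446
  f(2.236068) = -0.000001
  x_6 = 2.236068 - (-0.000001)×(2.236068 - 2.236168)/(-0.000001 - 0.000446)
       = 2.236068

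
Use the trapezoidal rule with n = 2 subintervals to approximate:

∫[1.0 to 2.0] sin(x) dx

f(x) = sin(x)
a = 1.0, b = 2.0, n = 2
h = (b - a)/n = 0.500000

Trapezoidal rule: (h/2)[f(x₀) + 2f(x₁) + 2f(x₂) + ... + f(xₙ)]

x_0 = 1.0000, f(x_0) = 0.841471, coefficient = 1
x_1 = 1.5000, f(x_1) = 0.997495, coefficient = 2
x_2 = 2.0000, f(x_2) = 0.909297, coefficient = 1

I ≈ (0.500000/2) × 3.745758 = 0.936440
Exact value: 0.956449
Error: 0.020010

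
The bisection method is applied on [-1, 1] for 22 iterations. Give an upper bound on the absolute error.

Bisection error bound: |error| ≤ (b-a)/2^n
|error| ≤ (1 - (-1))/2^22 = 2/2^22
|error| ≤ 0.0000004768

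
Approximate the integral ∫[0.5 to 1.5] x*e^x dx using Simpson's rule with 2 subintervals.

f(x) = x*e^x
a = 0.5, b = 1.5, n = 2
h = (b - a)/n = 0.500000

Simpson's rule: (h/3)[f(x₀) + 4f(x₁) + 2f(x₂) + ... + f(xₙ)]

x_0 = 0.5000, f(x_0) = 0.824361, coefficient = 1
x_1 = 1.0000, f(x_1) = 2.718282, coefficient = 4
x_2 = 1.5000, f(x_2) = 6.722534, coefficient = 1

I ≈ (0.500000/3) × 18.420022 = 3.070004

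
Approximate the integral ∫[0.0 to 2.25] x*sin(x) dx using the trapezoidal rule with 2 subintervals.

f(x) = x*sin(x)
a = 0.0, b = 2.25, n = 2
h = (b - a)/n = 1.125000

Trapezoidal rule: (h/2)[f(x₀) + 2f(x₁) + 2f(x₂) + ... + f(xₙ)]

x_0 = 0.0000, f(x_0) = 0.000000, coefficient = 1
x_1 = 1.1250, f(x_1) = 1.015051, coefficient = 2
x_2 = 2.2500, f(x_2) = 1.750665, coefficient = 1

I ≈ (1.125000/2) × 3.780767 = 2.126681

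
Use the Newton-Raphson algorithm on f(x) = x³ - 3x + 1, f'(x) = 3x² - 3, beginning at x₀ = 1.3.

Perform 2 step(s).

f(x) = x³ - 3x + 1
f'(x) = 3x² - 3
x₀ = 1.3

Newton-Raphson formula: x_{n+1} = x_n - f(x_n)/f'(x_n)

Iteration 1:
  f(1.300000) = -0.703000
  f'(1.300000) = 2.070000
  x_1 = 1.300000 - (-0.703000)/2.070000 = 1.639614
Iteration 2:
  f(1.639614) = 0.488986
  f'(1.639614) = 5.064998
  x_2 = 1.639614 - 0.488986/5.064998 = 1.543071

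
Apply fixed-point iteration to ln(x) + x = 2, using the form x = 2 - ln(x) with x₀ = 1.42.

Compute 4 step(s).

Equation: ln(x) + x = 2
Fixed-point form: x = 2 - ln(x)
x₀ = 1.42

x_1 = g(1.420000) = 1.649343
x_2 = g(1.649343) = 1.499623
x_3 = g(1.499623) = 1.594786
x_4 = g(1.594786) = 1.533260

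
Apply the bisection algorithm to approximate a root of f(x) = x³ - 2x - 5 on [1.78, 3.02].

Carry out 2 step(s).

f(x) = x³ - 2x - 5
Initial interval: [1.78, 3.02]

Iteration 1:
  c_1 = (1.780000 + 3.020000)/2 = 2.400000
  f(c_1) = f(2.400000) = 4.024000
  f(a) × f(c) < 0, new interval: [1.780000, 2.400000]
Iteration 2:
  c_2 = (1.780000 + 2.400000)/2 = 2.090000
  f(c_2) = f(2.090000) = -0.050671
  f(a) × f(c) ≥ 0, new interval: [2.090000, 2.400000]

After 2 iteration(s), the approximation is c_2 = 2.090000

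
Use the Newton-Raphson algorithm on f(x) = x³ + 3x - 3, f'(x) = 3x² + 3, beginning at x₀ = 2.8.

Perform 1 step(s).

f(x) = x³ + 3x - 3
f'(x) = 3x² + 3
x₀ = 2.8

Newton-Raphson formula: x_{n+1} = x_n - f(x_n)/f'(x_n)

Iteration 1:
  f(2.800000) = 27.352000
  f'(2.800000) = 26.520000
  x_1 = 2.800000 - 27.352000/26.520000 = 1.768627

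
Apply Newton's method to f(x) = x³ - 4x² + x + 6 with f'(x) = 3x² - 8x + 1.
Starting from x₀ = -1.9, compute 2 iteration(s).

f(x) = x³ - 4x² + x + 6
f'(x) = 3x² - 8x + 1
x₀ = -1.9

Newton-Raphson formula: x_{n+1} = x_n - f(x_n)/f'(x_n)

Iteration 1:
  f(-1.900000) = -17.199000
  f'(-1.900000) = 27.030000
  x_1 = -1.900000 - (-17.199000)/27.030000 = -1.263707
Iteration 2:
  f(-1.263707) = -3.669612
  f'(-1.263707) = 15.900522
  x_2 = -1.263707 - (-3.669612)/15.900522 = -1.032921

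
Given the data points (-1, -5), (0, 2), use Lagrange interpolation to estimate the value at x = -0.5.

Lagrange interpolation formula:
P(x) = Σ yᵢ × Lᵢ(x)
where Lᵢ(x) = Π_{j≠i} (x - xⱼ)/(xᵢ - xⱼ)

L_0(-0.5) = (-0.5 - 0)/(-1 - 0) = 0.500000
L_1(-0.5) = (-0.5 - (-1))/(0 - (-1)) = 0.500000

P(-0.5) = (-5)×L_0(-0.5) + 2×L_1(-0.5)
P(-0.5) = -1.500000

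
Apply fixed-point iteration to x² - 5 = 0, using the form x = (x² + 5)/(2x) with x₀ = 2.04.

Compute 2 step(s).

Equation: x² - 5 = 0
Fixed-point form: x = (x² + 5)/(2x)
x₀ = 2.04

x_1 = g(2.040000) = 2.245490
x_2 = g(2.245490) = 2.236088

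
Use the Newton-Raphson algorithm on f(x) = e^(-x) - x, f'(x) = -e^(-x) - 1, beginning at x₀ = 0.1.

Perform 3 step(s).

f(x) = e^(-x) - x
f'(x) = -e^(-x) - 1
x₀ = 0.1

Newton-Raphson formula: x_{n+1} = x_n - f(x_n)/f'(x_n)

Iteration 1:
  f(0.100000) = 0.804837
  f'(0.100000) = -1.904837
  x_1 = 0.100000 - 0.804837/(-1.904837) = 0.522523
Iteration 2:
  f(0.522523) = 0.070500
  f'(0.522523) = -1.593023
  x_2 = 0.522523 - 0.070500/(-1.593023) = 0.566778
Iteration 3:
  f(0.566778) = 0.000572
  f'(0.566778) = -1.567350
  x_3 = 0.566778 - 0.000572/(-1.567350) = 0.567143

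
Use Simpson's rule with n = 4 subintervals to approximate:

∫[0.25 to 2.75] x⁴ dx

f(x) = x⁴
a = 0.25, b = 2.75, n = 4
h = (b - a)/n = 0.625000

Simpson's rule: (h/3)[f(x₀) + 4f(x₁) + 2f(x₂) + ... + f(xₙ)]

x_0 = 0.2500, f(x_0) = 0.003906, coefficient = 1
x_1 = 0.8750, f(x_1) = 0.586182, coefficient = 4
x_2 = 1.5000, f(x_2) = 5.062500, coefficient = 2
x_3 = 2.1250, f(x_3) = 20.390869, coefficient = 4
x_4 = 2.7500, f(x_4) = 57.191406, coefficient = 1

I ≈ (0.625000/3) × 151.228516 = 31.505941
Exact value: 31.455078
Error: 0.050863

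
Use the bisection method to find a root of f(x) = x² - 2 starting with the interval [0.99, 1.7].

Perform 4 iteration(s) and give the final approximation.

f(x) = x² - 2
Initial interval: [0.99, 1.7]

Iteration 1:
  c_1 = (0.990000 + 1.700000)/2 = 1.345000
  f(c_1) = f(1.345000) = -0.190975
  f(a) × f(c) ≥ 0, new interval: [1.345000, 1.700000]
Iteration 2:
  c_2 = (1.345000 + 1.700000)/2 = 1.522500
  f(c_2) = f(1.522500) = 0.318006
  f(a) × f(c) < 0, new interval: [1.345000, 1.522500]
Iteration 3:
  c_3 = (1.345000 + 1.522500)/2 = 1.433750
  f(c_3) = f(1.433750) = 0.055639
  f(a) × f(c) < 0, new interval: [1.345000, 1.433750]
Iteration 4:
  c_4 = (1.345000 + 1.433750)/2 = 1.389375
  f(c_4) = f(1.389375) = -0.069637
  f(a) × f(c) ≥ 0, new interval: [1.389375, 1.433750]

After 4 iteration(s), the approximation is c_4 = 1.389375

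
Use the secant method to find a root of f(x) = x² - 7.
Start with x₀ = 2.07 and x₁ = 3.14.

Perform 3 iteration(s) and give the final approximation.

f(x) = x² - 7
x₀ = 2.07, x₁ = 3.14

Secant formula: x_{n+1} = x_n - f(x_n)(x_n - x_{n-1})/(f(x_n) - f(x_{n-1}))

Iteration 1:
  f(2.070000) = -2.715100
  f(3.140000) = 2.859600
  x_2 = 3.140000 - 2.859600×(3.140000 - 2.070000)/(2.859600 - (-2.715100))
       = 2.591132
Iteration 2:
  f(3.140000) = 2.859600
  f(2.591132) = -0.286033
  x_3 = 2.591132 - (-0.286033)×(2.591132 - 3.140000)/(-0.286033 - 2.859600)
       = 2.641041
Iteration 3:
  f(2.591132) = -0.286033
  f(2.641041) = -0.024902
  x_4 = 2.641041 - (-0.024902)×(2.641041 - 2.591132)/(-0.024902 - (-0.286033))
       = 2.645800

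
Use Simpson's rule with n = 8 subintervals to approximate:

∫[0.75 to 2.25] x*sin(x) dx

f(x) = x*sin(x)
a = 0.75, b = 2.25, n = 8
h = (b - a)/n = 0.187500

Simpson's rule: (h/3)[f(x₀) + 4f(x₁) + 2f(x₂) + ... + f(xₙ)]

x_0 = 0.7500, f(x_0) = 0.511229, coefficient = 1
x_1 = 0.9375, f(x_1) = 0.755701, coefficient = 4
x_2 = 1.1250, f(x_2) = 1.015051, coefficient = 2
x_3 = 1.3125, f(x_3) = 1.268960, coefficient = 4
x_4 = 1.5000, f(x_4) = 1.496242, coefficient = 2
x_5 = 1.6875, f(x_5) = 1.676021, coefficient = 4
x_6 = 1.8750, f(x_6) = 1.788911, coefficient = 2
x_7 = 2.0625, f(x_7) = 1.818155, coefficient = 4
x_8 = 2.2500, f(x_8) = 1.750665, coefficient = 1

I ≈ (0.187500/3) × 32.937652 = 2.058603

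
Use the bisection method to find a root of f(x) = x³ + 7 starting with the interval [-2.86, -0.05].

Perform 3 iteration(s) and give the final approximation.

f(x) = x³ + 7
Initial interval: [-2.86, -0.05]

Iteration 1:
  c_1 = (-2.860000 + (-0.050000))/2 = -1.455000
  f(c_1) = f(-1.455000) = 3.919729
  f(a) × f(c) < 0, new interval: [-2.860000, -1.455000]
Iteration 2:
  c_2 = (-2.860000 + (-1.455000))/2 = -2.157500
  f(c_2) = f(-2.157500) = -3.042744
  f(a) × f(c) ≥ 0, new interval: [-2.157500, -1.455000]
Iteration 3:
  c_3 = (-2.157500 + (-1.455000))/2 = -1.806250
  f(c_3) = f(-1.806250) = 1.107039
  f(a) × f(c) < 0, new interval: [-2.157500, -1.806250]

After 3 iteration(s), the approximation is c_3 = -1.806250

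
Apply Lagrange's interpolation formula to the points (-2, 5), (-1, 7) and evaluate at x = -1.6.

Lagrange interpolation formula:
P(x) = Σ yᵢ × Lᵢ(x)
where Lᵢ(x) = Π_{j≠i} (x - xⱼ)/(xᵢ - xⱼ)

L_0(-1.6) = (-1.6 - (-1))/(-2 - (-1)) = 0.600000
L_1(-1.6) = (-1.6 - (-2))/(-1 - (-2)) = 0.400000

P(-1.6) = 5×L_0(-1.6) + 7×L_1(-1.6)
P(-1.6) = 5.800000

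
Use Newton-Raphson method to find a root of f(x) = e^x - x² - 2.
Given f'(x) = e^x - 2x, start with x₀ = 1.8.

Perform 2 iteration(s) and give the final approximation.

f(x) = e^x - x² - 2
f'(x) = e^x - 2x
x₀ = 1.8

Newton-Raphson formula: x_{n+1} = x_n - f(x_n)/f'(x_n)

Iteration 1:
  f(1.800000) = 0.809647
  f'(1.800000) = 2.449647
  x_1 = 1.800000 - 0.809647/2.449647 = 1.469484
Iteration 2:
  f(1.469484) = 0.187608
  f'(1.469484) = 1.408024
  x_2 = 1.469484 - 0.187608/1.408024 = 1.336242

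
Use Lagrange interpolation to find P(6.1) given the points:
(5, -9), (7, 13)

Lagrange interpolation formula:
P(x) = Σ yᵢ × Lᵢ(x)
where Lᵢ(x) = Π_{j≠i} (x - xⱼ)/(xᵢ - xⱼ)

L_0(6.1) = (6.1 - 7)/(5 - 7) = 0.450000
L_1(6.1) = (6.1 - 5)/(7 - 5) = 0.550000

P(6.1) = (-9)×L_0(6.1) + 13×L_1(6.1)
P(6.1) = 3.100000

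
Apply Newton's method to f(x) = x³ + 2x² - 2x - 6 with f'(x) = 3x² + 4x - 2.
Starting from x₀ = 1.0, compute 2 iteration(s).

f(x) = x³ + 2x² - 2x - 6
f'(x) = 3x² + 4x - 2
x₀ = 1.0

Newton-Raphson formula: x_{n+1} = x_n - f(x_n)/f'(x_n)

Iteration 1:
  f(1.000000) = -5.000000
  f'(1.000000) = 5.000000
  x_1 = 1.000000 - (-5.000000)/5.000000 = 2.000000
Iteration 2:
  f(2.000000) = 6.000000
  f'(2.000000) = 18.000000
  x_2 = 2.000000 - 6.000000/18.000000 = 1.666667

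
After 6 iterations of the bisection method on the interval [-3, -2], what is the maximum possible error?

Bisection error bound: |error| ≤ (b-a)/2^n
|error| ≤ (-2 - (-3))/2^6 = 1/2^6
|error| ≤ 0.0156250000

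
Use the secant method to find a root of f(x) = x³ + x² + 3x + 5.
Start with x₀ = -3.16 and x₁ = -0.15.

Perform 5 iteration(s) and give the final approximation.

f(x) = x³ + x² + 3x + 5
x₀ = -3.16, x₁ = -0.15

Secant formula: x_{n+1} = x_n - f(x_n)(x_n - x_{n-1})/(f(x_n) - f(x_{n-1}))

Iteration 1:
  f(-3.160000) = -26.048896
  f(-0.150000) = 4.569125
  x_2 = -0.150000 - 4.569125×(-0.150000 - (-3.160000))/(4.569125 - (-26.048896))
       = -0.599182
Iteration 2:
  f(-0.150000) = 4.569125
  f(-0.599182) = 3.346355
  x_3 = -0.599182 - 3.346355×(-0.599182 - (-0.150000))/(3.346355 - 4.569125)
       = -1.828459
Iteration 3:
  f(-0.599182) = 3.346355
  f(-1.828459) = -3.255132
  x_4 = -1.828459 - (-3.255132)×(-1.828459 - (-0.599182))/(-3.255132 - 3.346355)
       = -1.222314
Iteration 4:
  f(-1.828459) = -3.255132
  f(-1.222314) = 1.000910
  x_5 = -1.222314 - 1.000910×(-1.222314 - (-1.828459))/(1.000910 - (-3.255132))
       = -1.364863
Iteration 5:
  f(-1.222314) = 1.000910
  f(-1.364863) = 0.225723
  x_6 = -1.364863 - 0.225723×(-1.364863 - (-1.222314))/(0.225723 - 1.000910)
       = -1.406372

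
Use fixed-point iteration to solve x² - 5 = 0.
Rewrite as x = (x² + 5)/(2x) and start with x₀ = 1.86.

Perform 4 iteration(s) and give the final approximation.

Equation: x² - 5 = 0
Fixed-point form: x = (x² + 5)/(2x)
x₀ = 1.86

x_1 = g(1.860000) = 2.274086
x_2 = g(2.274086) = 2.236386
x_3 = g(2.236386) = 2.236068
x_4 = g(2.236068) = 2.236068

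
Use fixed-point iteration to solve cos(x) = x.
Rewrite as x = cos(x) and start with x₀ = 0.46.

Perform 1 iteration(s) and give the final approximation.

Equation: cos(x) = x
Fixed-point form: x = cos(x)
x₀ = 0.46

x_1 = g(0.460000) = 0.896052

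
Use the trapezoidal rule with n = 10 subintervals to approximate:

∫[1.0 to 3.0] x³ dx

f(x) = x³
a = 1.0, b = 3.0, n = 10
h = (b - a)/n = 0.200000

Trapezoidal rule: (h/2)[f(x₀) + 2f(x₁) + 2f(x₂) + ... + f(xₙ)]

x_0 = 1.0000, f(x_0) = 1.000000, coefficient = 1
x_1 = 1.2000, f(x_1) = 1.728000, coefficient = 2
x_2 = 1.4000, f(x_2) = 2.744000, coefficient = 2
x_3 = 1.6000, f(x_3) = 4.096000, coefficient = 2
x_4 = 1.8000, f(x_4) = 5.832000, coefficient = 2
x_5 = 2.0000, f(x_5) = 8.000000, coefficient = 2
x_6 = 2.2000, f(x_6) = 10.648000, coefficient = 2
x_7 = 2.4000, f(x_7) = 13.824000, coefficient = 2
x_8 = 2.6000, f(x_8) = 17.576000, coefficient = 2
x_9 = 2.8000, f(x_9) = 21.952000, coefficient = 2
x_10 = 3.0000, f(x_10) = 27.000000, coefficient = 1

I ≈ (0.200000/2) × 200.800000 = 20.080000
Exact value: 20.000000
Error: 0.080000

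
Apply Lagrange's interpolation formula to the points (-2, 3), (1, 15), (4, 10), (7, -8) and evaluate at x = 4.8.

Lagrange interpolation formula:
P(x) = Σ yᵢ × Lᵢ(x)
where Lᵢ(x) = Π_{j≠i} (x - xⱼ)/(xᵢ - xⱼ)

L_0(4.8) = (4.8 - 1)/(-2 - 1) × (4.8 - 4)/(-2 - 4) × (4.8 - 7)/(-2 - 7) = 0.041284
L_1(4.8) = (4.8 - (-2))/(1 - (-2)) × (4.8 - 4)/(1 - 4) × (4.8 - 7)/(1 - 7) = -0.221630
L_2(4.8) = (4.8 - (-2))/(4 - (-2)) × (4.8 - 1)/(4 - 1) × (4.8 - 7)/(4 - 7) = 1.052741
L_3(4.8) = (4.8 - (-2))/(7 - (-2)) × (4.8 - 1)/(7 - 1) × (4.8 - 4)/(7 - 4) = 0.127605

P(4.8) = 3×L_0(4.8) + 15×L_1(4.8) + 10×L_2(4.8) + (-8)×L_3(4.8)
P(4.8) = 6.305975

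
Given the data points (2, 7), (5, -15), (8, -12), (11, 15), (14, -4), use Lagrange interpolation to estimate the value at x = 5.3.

Lagrange interpolation formula:
P(x) = Σ yᵢ × Lᵢ(x)
where Lᵢ(x) = Π_{j≠i} (x - xⱼ)/(xᵢ - xⱼ)

L_0(5.3) = (5.3 - 5)/(2 - 5) × (5.3 - 8)/(2 - 8) × (5.3 - 11)/(2 - 11) × (5.3 - 14)/(2 - 14) = -0.020662
L_1(5.3) = (5.3 - 2)/(5 - 2) × (5.3 - 8)/(5 - 8) × (5.3 - 11)/(5 - 11) × (5.3 - 14)/(5 - 14) = 0.909150
L_2(5.3) = (5.3 - 2)/(8 - 2) × (5.3 - 5)/(8 - 5) × (5.3 - 11)/(8 - 11) × (5.3 - 14)/(8 - 14) = 0.151525
L_3(5.3) = (5.3 - 2)/(11 - 2) × (5.3 - 5)/(11 - 5) × (5.3 - 8)/(11 - 8) × (5.3 - 14)/(11 - 14) = -0.047850
L_4(5.3) = (5.3 - 2)/(14 - 2) × (5.3 - 5)/(14 - 5) × (5.3 - 8)/(14 - 8) × (5.3 - 11)/(14 - 11) = 0.007837

P(5.3) = 7×L_0(5.3) + (-15)×L_1(5.3) + (-12)×L_2(5.3) + 15×L_3(5.3) + (-4)×L_4(5.3)
P(5.3) = -16.349287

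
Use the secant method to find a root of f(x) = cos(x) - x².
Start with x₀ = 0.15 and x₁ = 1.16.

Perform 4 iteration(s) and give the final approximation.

f(x) = cos(x) - x²
x₀ = 0.15, x₁ = 1.16

Secant formula: x_{n+1} = x_n - f(x_n)(x_n - x_{n-1})/(f(x_n) - f(x_{n-1}))

Iteration 1:
  f(0.150000) = 0.966271
  f(1.160000) = -0.946260
  x_2 = 1.160000 - (-0.946260)×(1.160000 - 0.150000)/(-0.946260 - 0.966271)
       = 0.660284
Iteration 2:
  f(1.160000) = -0.946260
  f(0.660284) = 0.353844
  x_3 = 0.660284 - 0.353844×(0.660284 - 1.160000)/(0.353844 - (-0.946260))
       = 0.796289
Iteration 3:
  f(0.660284) = 0.353844
  f(0.796289) = 0.065287
  x_4 = 0.796289 - 0.065287×(0.796289 - 0.660284)/(0.065287 - 0.353844)
       = 0.827061
Iteration 4:
  f(0.796289) = 0.065287
  f(0.827061) = -0.006989
  x_5 = 0.827061 - (-0.006989)×(0.827061 - 0.796289)/(-0.006989 - 0.065287)
       = 0.824086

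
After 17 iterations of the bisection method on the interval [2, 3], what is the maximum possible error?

Bisection error bound: |error| ≤ (b-a)/2^n
|error| ≤ (3 - 2)/2^17 = 1/2^17
|error| ≤ 0.0000076294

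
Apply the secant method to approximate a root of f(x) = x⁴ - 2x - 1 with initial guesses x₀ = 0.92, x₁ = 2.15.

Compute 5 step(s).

f(x) = x⁴ - 2x - 1
x₀ = 0.92, x₁ = 2.15

Secant formula: x_{n+1} = x_n - f(x_n)(x_n - x_{n-1})/(f(x_n) - f(x_{n-1}))

Iteration 1:
  f(0.920000) = -2.123607
  f(2.150000) = 16.067506
  x_2 = 2.150000 - 16.067506×(2.150000 - 0.920000)/(16.067506 - (-2.123607))
       = 1.063589
Iteration 2:
  f(2.150000) = 16.067506
  f(1.063589) = -1.847517
  x_3 = 1.063589 - (-1.847517)×(1.063589 - 2.150000)/(-1.847517 - 16.067506)
       = 1.175627
Iteration 3:
  f(1.063589) = -1.847517
  f(1.175627) = -1.441059
  x_4 = 1.175627 - (-1.441059)×(1.175627 - 1.063589)/(-1.441059 - (-1.847517))
       = 1.572846
Iteration 4:
  f(1.175627) = -1.441059
  f(1.572846) = 1.974221
  x_5 = 1.572846 - 1.974221×(1.572846 - 1.175627)/(1.974221 - (-1.441059))
       = 1.343231
Iteration 5:
  f(1.572846) = 1.974221
  f(1.343231) = -0.431071
  x_6 = 1.343231 - (-0.431071)×(1.343231 - 1.572846)/(-0.431071 - 1.974221)
       = 1.384382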